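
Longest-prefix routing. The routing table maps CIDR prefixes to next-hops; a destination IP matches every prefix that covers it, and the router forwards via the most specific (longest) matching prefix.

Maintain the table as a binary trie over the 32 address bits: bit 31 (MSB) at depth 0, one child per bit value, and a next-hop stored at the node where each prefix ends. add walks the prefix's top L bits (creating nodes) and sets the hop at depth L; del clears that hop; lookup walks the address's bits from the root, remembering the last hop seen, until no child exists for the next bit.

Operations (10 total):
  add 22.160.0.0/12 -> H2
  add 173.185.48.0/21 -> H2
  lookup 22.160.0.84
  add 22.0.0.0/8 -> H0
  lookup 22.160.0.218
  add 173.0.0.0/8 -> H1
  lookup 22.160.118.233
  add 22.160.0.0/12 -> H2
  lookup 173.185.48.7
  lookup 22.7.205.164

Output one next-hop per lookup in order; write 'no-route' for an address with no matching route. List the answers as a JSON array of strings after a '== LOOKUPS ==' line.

Trace:
  + 22.160.0.0/12 (H2) depth=12
  + 173.185.48.0/21 (H2) depth=21
  lookup 22.160.0.84: bits 000101101010 walk d0:-→d1:-→d2:-→d3:-→d4:-→d5:-→d6:-→d7:-→d8:-→d9:-→d10:-→d11:-→d12:H2 -> H2
  + 22.0.0.0/8 (H0) depth=8
  lookup 22.160.0.218: bits 000101101010 walk d0:-→d1:-→d2:-→d3:-→d4:-→d5:-→d6:-→d7:-→d8:H0→d9:-→d10:-→d11:-→d12:H2 -> H2
  + 173.0.0.0/8 (H1) depth=8
  lookup 22.160.118.233: bits 000101101010 walk d0:-→d1:-→d2:-→d3:-→d4:-→d5:-→d6:-→d7:-→d8:H0→d9:-→d10:-→d11:-→d12:H2 -> H2
  + 22.160.0.0/12 (H2) depth=12
  lookup 173.185.48.7: bits 101011011011100100110 walk d0:-→d1:-→d2:-→d3:-→d4:-→d5:-→d6:-→d7:-→d8:H1→d9:-→d10:-→d11:-→d12:-→d13:-→d14:-→d15:-→d16:-→d17:-→d18:-→d19:-→d20:-→d21:H2 -> H2
  lookup 22.7.205.164: bits 00010110 walk d0:-→d1:-→d2:-→d3:-→d4:-→d5:-→d6:-→d7:-→d8:H0 -> H0

== LOOKUPS ==
["H2","H2","H2","H2","H0"]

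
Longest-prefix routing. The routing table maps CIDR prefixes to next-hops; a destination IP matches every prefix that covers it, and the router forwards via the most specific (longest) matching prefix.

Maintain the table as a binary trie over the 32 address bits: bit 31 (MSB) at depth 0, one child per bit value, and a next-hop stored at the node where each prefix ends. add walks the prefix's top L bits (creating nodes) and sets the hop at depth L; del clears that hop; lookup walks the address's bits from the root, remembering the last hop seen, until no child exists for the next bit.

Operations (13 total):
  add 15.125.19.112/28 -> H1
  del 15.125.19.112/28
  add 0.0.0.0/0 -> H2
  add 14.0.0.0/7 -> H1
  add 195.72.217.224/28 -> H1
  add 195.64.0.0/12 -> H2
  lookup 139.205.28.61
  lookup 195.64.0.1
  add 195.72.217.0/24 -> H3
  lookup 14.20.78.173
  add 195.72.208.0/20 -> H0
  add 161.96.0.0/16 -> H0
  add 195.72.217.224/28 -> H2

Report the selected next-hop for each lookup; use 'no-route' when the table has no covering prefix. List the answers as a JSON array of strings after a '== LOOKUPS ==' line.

Trace:
  + 15.125.19.112/28 (H1) depth=28
  del 15.125.19.112/28 (clear depth 28)
  + 0.0.0.0/0 (H2) depth=0
  + 14.0.0.0/7 (H1) depth=7
  + 195.72.217.224/28 (H1) depth=28
  + 195.64.0.0/12 (H2) depth=12
  Q 139.205.28.61: descend 1 ; hops seen [H2] ; pick H2
  Q 195.64.0.1: descend 110000110100 ; hops seen [H2,H2] ; pick H2
  + 195.72.217.0/24 (H3) depth=24
  Q 14.20.78.173: descend 0000111 ; hops seen [H2,H1] ; pick H1
  + 195.72.208.0/20 (H0) depth=20
  + 161.96.0.0/16 (H0) depth=16
  + 195.72.217.224/28 (H2) depth=28

== LOOKUPS ==
["H2","H2","H1"]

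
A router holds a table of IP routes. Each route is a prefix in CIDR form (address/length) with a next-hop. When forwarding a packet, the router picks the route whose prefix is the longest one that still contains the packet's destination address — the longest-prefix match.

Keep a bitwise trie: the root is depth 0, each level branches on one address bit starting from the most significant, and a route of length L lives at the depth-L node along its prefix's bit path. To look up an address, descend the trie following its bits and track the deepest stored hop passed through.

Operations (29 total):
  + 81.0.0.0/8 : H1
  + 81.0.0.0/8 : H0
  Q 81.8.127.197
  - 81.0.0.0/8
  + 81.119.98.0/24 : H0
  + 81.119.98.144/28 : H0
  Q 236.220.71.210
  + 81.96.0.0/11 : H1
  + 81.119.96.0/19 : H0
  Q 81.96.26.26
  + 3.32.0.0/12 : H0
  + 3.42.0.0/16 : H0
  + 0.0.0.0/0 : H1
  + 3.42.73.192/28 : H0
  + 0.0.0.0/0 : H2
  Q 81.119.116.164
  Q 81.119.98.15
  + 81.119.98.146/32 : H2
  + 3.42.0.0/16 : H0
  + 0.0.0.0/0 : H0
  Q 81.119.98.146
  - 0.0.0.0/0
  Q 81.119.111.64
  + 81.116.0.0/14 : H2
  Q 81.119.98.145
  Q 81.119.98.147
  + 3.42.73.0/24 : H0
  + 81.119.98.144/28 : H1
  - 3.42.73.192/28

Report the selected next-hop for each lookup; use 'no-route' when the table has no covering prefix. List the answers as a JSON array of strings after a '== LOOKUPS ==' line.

Process each operation:
  + 81.0.0.0/8 (H1) depth=8
  + 81.0.0.0/8 (H0) depth=8
  ? 81.8.127.197  path d0:-→d1:-→d2:-→d3:-→d4:-→d5:-→d6:-→d7:-→d8:H0  best=H0
  - 81.0.0.0/8 clear@8
  + 81.119.98.0/24 (H0) depth=24
  + 81.119.98.144/28 (H0) depth=28
  ? 236.220.71.210  path d0:-  best=no-route
  + 81.96.0.0/11 (H1) depth=11
  + 81.119.96.0/19 (H0) depth=19
  ? 81.96.26.26  path d0:-→d1:-→d2:-→d3:-→d4:-→d5:-→d6:-→d7:-→d8:-→d9:-→d10:-→d11:H1  best=H1
  + 3.32.0.0/12 (H0) depth=12
  + 3.42.0.0/16 (H0) depth=16
  + 0.0.0.0/0 (H1) depth=0
  + 3.42.73.192/28 (H0) depth=28
  + 0.0.0.0/0 (H2) depth=0
  ? 81.119.116.164  path d0:H2→d1:-→d2:-→d3:-→d4:-→d5:-→d6:-→d7:-→d8:-→d9:-→d10:-→d11:H1→d12:-→d13:-→d14:-→d15:-→d16:-→d17:-→d18:-→d19:H0  best=H0
  ? 81.119.98.15  path d0:H2→d1:-→d2:-→d3:-→d4:-→d5:-→d6:-→d7:-→d8:-→d9:-→d10:-→d11:H1→d12:-→d13:-→d14:-→d15:-→d16:-→d17:-→d18:-→d19:H0→d20:-→d21:-→d22:-→d23:-→d24:H0  best=H0
  + 81.119.98.146/32 (H2) depth=32
  + 3.42.0.0/16 (H0) depth=16
  + 0.0.0.0/0 (H0) depth=0
  ? 81.119.98.146  path d0:H0→d1:-→d2:-→d3:-→d4:-→d5:-→d6:-→d7:-→d8:-→d9:-→d10:-→d11:H1→d12:-→d13:-→d14:-→d15:-→d16:-→d17:-→d18:-→d19:H0→d20:-→d21:-→d22:-→d23:-→d24:H0→d25:-→d26:-→d27:-→d28:H0→d29:-→d30:-→d31:-→d32:H2  best=H2
  - 0.0.0.0/0 clear@0
  ? 81.119.111.64  path d0:-→d1:-→d2:-→d3:-→d4:-→d5:-→d6:-→d7:-→d8:-→d9:-→d10:-→d11:H1→d12:-→d13:-→d14:-→d15:-→d16:-→d17:-→d18:-→d19:H0→d20:-  best=H0
  + 81.116.0.0/14 (H2) depth=14
  ? 81.119.98.145  path d0:-→d1:-→d2:-→d3:-→d4:-→d5:-→d6:-→d7:-→d8:-→d9:-→d10:-→d11:H1→d12:-→d13:-→d14:H2→d15:-→d16:-→d17:-→d18:-→d19:H0→d20:-→d21:-→d22:-→d23:-→d24:H0→d25:-→d26:-→d27:-→d28:H0→d29:-→d30:-  best=H0
  ? 81.119.98.147  path d0:-→d1:-→d2:-→d3:-→d4:-→d5:-→d6:-→d7:-→d8:-→d9:-→d10:-→d11:H1→d12:-→d13:-→d14:H2→d15:-→d16:-→d17:-→d18:-→d19:H0→d20:-→d21:-→d22:-→d23:-→d24:H0→d25:-→d26:-→d27:-→d28:H0→d29:-→d30:-→d31:-  best=H0
  + 3.42.73.0/24 (H0) depth=24
  + 81.119.98.144/28 (H1) depth=28
  - 3.42.73.192/28 clear@28

== LOOKUPS ==
["H0","no-route","H1","H0","H0","H2","H0","H0","H0"]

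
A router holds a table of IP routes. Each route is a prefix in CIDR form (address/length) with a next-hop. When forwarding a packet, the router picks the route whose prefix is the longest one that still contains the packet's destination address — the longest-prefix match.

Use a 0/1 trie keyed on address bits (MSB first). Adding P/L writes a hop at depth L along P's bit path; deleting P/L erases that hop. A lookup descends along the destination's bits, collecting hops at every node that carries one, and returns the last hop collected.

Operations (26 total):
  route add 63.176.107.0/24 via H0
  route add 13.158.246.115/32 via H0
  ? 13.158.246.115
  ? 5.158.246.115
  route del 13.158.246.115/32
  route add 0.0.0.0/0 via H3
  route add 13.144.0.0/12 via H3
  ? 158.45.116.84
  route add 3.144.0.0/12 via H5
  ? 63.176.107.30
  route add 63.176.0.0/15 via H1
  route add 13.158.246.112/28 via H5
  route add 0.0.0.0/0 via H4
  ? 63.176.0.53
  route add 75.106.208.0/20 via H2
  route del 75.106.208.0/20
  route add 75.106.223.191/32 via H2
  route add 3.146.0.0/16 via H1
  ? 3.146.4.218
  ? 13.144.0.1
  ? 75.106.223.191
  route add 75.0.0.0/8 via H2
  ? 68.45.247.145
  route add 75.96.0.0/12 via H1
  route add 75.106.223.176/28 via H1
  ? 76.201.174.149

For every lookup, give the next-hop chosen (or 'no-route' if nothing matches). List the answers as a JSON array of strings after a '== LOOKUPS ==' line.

Trace:
  + 63.176.107.0/24 (H0) depth=24
  + 13.158.246.115/32 (H0) depth=32
  ? 13.158.246.115  path d0:-→d1:-→d2:-→d3:-→d4:-→d5:-→d6:-→d7:-→d8:-→d9:-→d10:-→d11:-→d12:-→d13:-→d14:-→d15:-→d16:-→d17:-→d18:-→d19:-→d20:-→d21:-→d22:-→d23:-→d24:-→d25:-→d26:-→d27:-→d28:-→d29:-→d30:-→d31:-→d32:H0  best=H0
  ? 5.158.246.115  path d0:-→d1:-→d2:-→d3:-→d4:-  best=no-route
  del 13.158.246.115/32 (clear depth 32)
  + 0.0.0.0/0 (H3) depth=0
  + 13.144.0.0/12 (H3) depth=12
  ? 158.45.116.84  path d0:H3  best=H3
  + 3.144.0.0/12 (H5) depth=12
  ? 63.176.107.30  path d0:H3→d1:-→d2:-→d3:-→d4:-→d5:-→d6:-→d7:-→d8:-→d9:-→d10:-→d11:-→d12:-→d13:-→d14:-→d15:-→d16:-→d17:-→d18:-→d19:-→d20:-→d21:-→d22:-→d23:-→d24:H0  best=H0
  + 63.176.0.0/15 (H1) depth=15
  + 13.158.246.112/28 (H5) depth=28
  + 0.0.0.0/0 (H4) depth=0
  ? 63.176.0.53  path d0:H4→d1:-→d2:-→d3:-→d4:-→d5:-→d6:-→d7:-→d8:-→d9:-→d10:-→d11:-→d12:-→d13:-→d14:-→d15:H1→d16:-→d17:-  best=H1
  + 75.106.208.0/20 (H2) depth=20
  del 75.106.208.0/20 (clear depth 20)
  + 75.106.223.191/32 (H2) depth=32
  + 3.146.0.0/16 (H1) depth=16
  ? 3.146.4.218  path d0:H4→d1:-→d2:-→d3:-→d4:-→d5:-→d6:-→d7:-→d8:-→d9:-→d10:-→d11:-→d12:H5→d13:-→d14:-→d15:-→d16:H1  best=H1
  ? 13.144.0.1  path d0:H4→d1:-→d2:-→d3:-→d4:-→d5:-→d6:-→d7:-→d8:-→d9:-→d10:-→d11:-→d12:H3  best=H3
  ? 75.106.223.191  path d0:H4→d1:-→d2:-→d3:-→d4:-→d5:-→d6:-→d7:-→d8:-→d9:-→d10:-→d11:-→d12:-→d13:-→d14:-→d15:-→d16:-→d17:-→d18:-→d19:-→d20:-→d21:-→d22:-→d23:-→d24:-→d25:-→d26:-→d27:-→d28:-→d29:-→d30:-→d31:-→d32:H2  best=H2
  + 75.0.0.0/8 (H2) depth=8
  ? 68.45.247.145  path d0:H4→d1:-→d2:-→d3:-→d4:-  best=H4
  + 75.96.0.0/12 (H1) depth=12
  + 75.106.223.176/28 (H1) depth=28
  ? 76.201.174.149  path d0:H4→d1:-→d2:-→d3:-→d4:-→d5:-  best=H4

== LOOKUPS ==
["H0","no-route","H3","H0","H1","H1","H3","H2","H4","H4"]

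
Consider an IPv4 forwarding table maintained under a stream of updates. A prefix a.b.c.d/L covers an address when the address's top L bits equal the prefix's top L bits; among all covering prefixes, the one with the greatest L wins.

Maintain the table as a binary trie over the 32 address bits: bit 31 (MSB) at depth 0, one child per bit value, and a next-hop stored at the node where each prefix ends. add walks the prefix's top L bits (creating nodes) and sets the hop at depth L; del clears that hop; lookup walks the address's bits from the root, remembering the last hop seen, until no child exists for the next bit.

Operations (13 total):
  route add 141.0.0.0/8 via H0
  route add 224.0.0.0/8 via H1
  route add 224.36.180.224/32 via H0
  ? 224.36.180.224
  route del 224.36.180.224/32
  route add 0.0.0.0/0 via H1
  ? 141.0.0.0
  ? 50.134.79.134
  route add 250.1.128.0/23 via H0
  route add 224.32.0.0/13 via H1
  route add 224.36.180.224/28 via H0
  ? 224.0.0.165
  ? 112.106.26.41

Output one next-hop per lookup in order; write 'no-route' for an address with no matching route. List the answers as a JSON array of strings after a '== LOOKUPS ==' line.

Apply in order:
  + 141.0.0.0/8 (H0) depth=8
  + 224.0.0.0/8 (H1) depth=8
  + 224.36.180.224/32 (H0) depth=32
  Q 224.36.180.224: descend 11100000001001001011010011100000 ; hops seen [H1,H0] ; pick H0
  del 224.36.180.224/32 (clear depth 32)
  + 0.0.0.0/0 (H1) depth=0
  Q 141.0.0.0: descend 10001101 ; hops seen [H1,H0] ; pick H0
  Q 50.134.79.134: descend ε ; hops seen [H1] ; pick H1
  + 250.1.128.0/23 (H0) depth=23
  + 224.32.0.0/13 (H1) depth=13
  + 224.36.180.224/28 (H0) depth=28
  Q 224.0.0.165: descend 1110000000 ; hops seen [H1,H1] ; pick H1
  Q 112.106.26.41: descend ε ; hops seen [H1] ; pick H1

== LOOKUPS ==
["H0","H0","H1","H1","H1"]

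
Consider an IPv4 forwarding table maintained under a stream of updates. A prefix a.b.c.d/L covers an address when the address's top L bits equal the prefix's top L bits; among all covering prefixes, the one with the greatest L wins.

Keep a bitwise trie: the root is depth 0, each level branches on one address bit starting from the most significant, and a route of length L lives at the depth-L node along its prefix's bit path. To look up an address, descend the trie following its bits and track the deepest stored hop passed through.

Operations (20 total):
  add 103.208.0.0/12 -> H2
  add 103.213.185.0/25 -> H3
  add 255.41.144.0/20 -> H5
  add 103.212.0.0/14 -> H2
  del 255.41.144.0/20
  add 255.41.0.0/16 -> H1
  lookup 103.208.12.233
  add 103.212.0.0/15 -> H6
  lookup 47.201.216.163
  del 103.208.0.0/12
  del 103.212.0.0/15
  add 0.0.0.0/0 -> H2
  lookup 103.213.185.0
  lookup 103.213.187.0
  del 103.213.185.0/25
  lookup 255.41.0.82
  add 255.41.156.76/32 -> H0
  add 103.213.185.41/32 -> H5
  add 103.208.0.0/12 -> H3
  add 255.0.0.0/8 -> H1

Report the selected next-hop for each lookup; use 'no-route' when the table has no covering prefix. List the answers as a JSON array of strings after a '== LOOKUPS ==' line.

Trace:
  + 103.208.0.0/12 (H2) depth=12
  + 103.213.185.0/25 (H3) depth=25
  + 255.41.144.0/20 (H5) depth=20
  + 103.212.0.0/14 (H2) depth=14
  del 255.41.144.0/20 (clear depth 20)
  + 255.41.0.0/16 (H1) depth=16
  ? 103.208.12.233  path d0:-→d1:-→d2:-→d3:-→d4:-→d5:-→d6:-→d7:-→d8:-→d9:-→d10:-→d11:-→d12:H2→d13:-  best=H2
  + 103.212.0.0/15 (H6) depth=15
  ? 47.201.216.163  path d0:-→d1:-  best=no-route
  del 103.208.0.0/12 (clear depth 12)
  del 103.212.0.0/15 (clear depth 15)
  + 0.0.0.0/0 (H2) depth=0
  ? 103.213.185.0  path d0:H2→d1:-→d2:-→d3:-→d4:-→d5:-→d6:-→d7:-→d8:-→d9:-→d10:-→d11:-→d12:-→d13:-→d14:H2→d15:-→d16:-→d17:-→d18:-→d19:-→d20:-→d21:-→d22:-→d23:-→d24:-→d25:H3  best=H3
  ? 103.213.187.0  path d0:H2→d1:-→d2:-→d3:-→d4:-→d5:-→d6:-→d7:-→d8:-→d9:-→d10:-→d11:-→d12:-→d13:-→d14:H2→d15:-→d16:-→d17:-→d18:-→d19:-→d20:-→d21:-→d22:-  best=H2
  del 103.213.185.0/25 (clear depth 25)
  ? 255.41.0.82  path d0:H2→d1:-→d2:-→d3:-→d4:-→d5:-→d6:-→d7:-→d8:-→d9:-→d10:-→d11:-→d12:-→d13:-→d14:-→d15:-→d16:H1  best=H1
  + 255.41.156.76/32 (H0) depth=32
  + 103.213.185.41/32 (H5) depth=32
  + 103.208.0.0/12 (H3) depth=12
  + 255.0.0.0/8 (H1) depth=8

== LOOKUPS ==
["H2","no-route","H3","H2","H1"]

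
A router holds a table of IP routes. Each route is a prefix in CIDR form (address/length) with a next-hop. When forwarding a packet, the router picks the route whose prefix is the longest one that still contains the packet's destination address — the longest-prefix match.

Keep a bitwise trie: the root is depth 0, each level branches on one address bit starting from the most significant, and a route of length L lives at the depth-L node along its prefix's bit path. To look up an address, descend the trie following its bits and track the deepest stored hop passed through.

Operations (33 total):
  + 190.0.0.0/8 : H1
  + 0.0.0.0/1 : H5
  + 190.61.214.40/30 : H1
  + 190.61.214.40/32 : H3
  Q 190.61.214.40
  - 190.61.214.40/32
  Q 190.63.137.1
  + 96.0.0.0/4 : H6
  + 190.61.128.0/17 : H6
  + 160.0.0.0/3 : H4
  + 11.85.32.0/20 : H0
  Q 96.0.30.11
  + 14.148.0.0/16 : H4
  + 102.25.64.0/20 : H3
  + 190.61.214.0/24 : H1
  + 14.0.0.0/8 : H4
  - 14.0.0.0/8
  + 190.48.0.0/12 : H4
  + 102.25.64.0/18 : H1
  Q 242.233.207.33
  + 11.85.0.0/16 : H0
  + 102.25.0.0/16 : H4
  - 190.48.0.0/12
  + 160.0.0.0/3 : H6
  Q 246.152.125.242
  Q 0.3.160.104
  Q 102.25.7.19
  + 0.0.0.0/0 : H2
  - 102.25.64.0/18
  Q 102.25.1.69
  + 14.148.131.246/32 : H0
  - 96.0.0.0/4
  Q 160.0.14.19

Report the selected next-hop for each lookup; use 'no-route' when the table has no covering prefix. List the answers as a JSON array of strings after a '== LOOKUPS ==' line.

Apply in order:
  + 190.0.0.0/8 (H1) depth=8
  + 0.0.0.0/1 (H5) depth=1
  + 190.61.214.40/30 (H1) depth=30
  + 190.61.214.40/32 (H3) depth=32
  ? 190.61.214.40  path d0:-→d1:-→d2:-→d3:-→d4:-→d5:-→d6:-→d7:-→d8:H1→d9:-→d10:-→d11:-→d12:-→d13:-→d14:-→d15:-→d16:-→d17:-→d18:-→d19:-→d20:-→d21:-→d22:-→d23:-→d24:-→d25:-→d26:-→d27:-→d28:-→d29:-→d30:H1→d31:-→d32:H3  best=H3
  - 190.61.214.40/32 clear@32
  ? 190.63.137.1  path d0:-→d1:-→d2:-→d3:-→d4:-→d5:-→d6:-→d7:-→d8:H1→d9:-→d10:-→d11:-→d12:-→d13:-→d14:-  best=H1
  + 96.0.0.0/4 (H6) depth=4
  + 190.61.128.0/17 (H6) depth=17
  + 160.0.0.0/3 (H4) depth=3
  + 11.85.32.0/20 (H0) depth=20
  ? 96.0.30.11  path d0:-→d1:H5→d2:-→d3:-→d4:H6  best=H6
  + 14.148.0.0/16 (H4) depth=16
  + 102.25.64.0/20 (H3) depth=20
  + 190.61.214.0/24 (H1) depth=24
  + 14.0.0.0/8 (H4) depth=8
  - 14.0.0.0/8 clear@8
  + 190.48.0.0/12 (H4) depth=12
  + 102.25.64.0/18 (H1) depth=18
  ? 242.233.207.33  path d0:-→d1:-  best=no-route
  + 11.85.0.0/16 (H0) depth=16
  + 102.25.0.0/16 (H4) depth=16
  - 190.48.0.0/12 clear@12
  + 160.0.0.0/3 (H6) depth=3
  ? 246.152.125.242  path d0:-→d1:-  best=no-route
  ? 0.3.160.104  path d0:-→d1:H5→d2:-→d3:-→d4:-  best=H5
  ? 102.25.7.19  path d0:-→d1:H5→d2:-→d3:-→d4:H6→d5:-→d6:-→d7:-→d8:-→d9:-→d10:-→d11:-→d12:-→d13:-→d14:-→d15:-→d16:H4→d17:-  best=H4
  + 0.0.0.0/0 (H2) depth=0
  - 102.25.64.0/18 clear@18
  ? 102.25.1.69  path d0:H2→d1:H5→d2:-→d3:-→d4:H6→d5:-→d6:-→d7:-→d8:-→d9:-→d10:-→d11:-→d12:-→d13:-→d14:-→d15:-→d16:H4→d17:-  best=H4
  + 14.148.131.246/32 (H0) depth=32
  - 96.0.0.0/4 clear@4
  ? 160.0.14.19  path d0:H2→d1:-→d2:-→d3:H6  best=H6

== LOOKUPS ==
["H3","H1","H6","no-route","no-route","H5","H4","H4","H6"]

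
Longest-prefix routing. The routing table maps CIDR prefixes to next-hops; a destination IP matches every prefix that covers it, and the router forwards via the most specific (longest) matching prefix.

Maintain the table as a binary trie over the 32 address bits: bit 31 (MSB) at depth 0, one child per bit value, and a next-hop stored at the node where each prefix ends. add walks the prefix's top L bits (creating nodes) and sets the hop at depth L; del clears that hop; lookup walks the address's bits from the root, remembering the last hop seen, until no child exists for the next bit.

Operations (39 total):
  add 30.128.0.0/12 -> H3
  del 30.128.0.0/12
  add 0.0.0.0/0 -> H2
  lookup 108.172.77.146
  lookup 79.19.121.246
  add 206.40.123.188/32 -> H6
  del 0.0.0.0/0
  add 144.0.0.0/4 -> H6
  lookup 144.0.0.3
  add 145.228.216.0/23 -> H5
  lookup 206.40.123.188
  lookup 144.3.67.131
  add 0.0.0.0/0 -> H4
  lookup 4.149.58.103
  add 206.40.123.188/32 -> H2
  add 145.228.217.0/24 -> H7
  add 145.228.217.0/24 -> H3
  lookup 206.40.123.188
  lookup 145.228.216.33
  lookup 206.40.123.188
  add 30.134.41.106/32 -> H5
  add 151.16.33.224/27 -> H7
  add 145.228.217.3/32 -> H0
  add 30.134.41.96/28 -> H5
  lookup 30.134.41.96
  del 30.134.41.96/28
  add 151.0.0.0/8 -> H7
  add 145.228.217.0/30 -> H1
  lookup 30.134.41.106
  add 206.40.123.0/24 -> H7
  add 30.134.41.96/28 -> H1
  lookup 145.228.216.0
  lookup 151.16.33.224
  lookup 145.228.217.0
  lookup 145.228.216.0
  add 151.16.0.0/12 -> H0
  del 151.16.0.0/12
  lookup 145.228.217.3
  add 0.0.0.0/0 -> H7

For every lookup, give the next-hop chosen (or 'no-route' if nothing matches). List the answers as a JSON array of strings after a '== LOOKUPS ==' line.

Trace:
  + 30.128.0.0/12 (H3) depth=12
  - 30.128.0.0/12 clear@12
  + 0.0.0.0/0 (H2) depth=0
  lookup 108.172.77.146: bits 0 walk d0:H2→d1:- -> H2
  lookup 79.19.121.246: bits 0 walk d0:H2→d1:- -> H2
  + 206.40.123.188/32 (H6) depth=32
  - 0.0.0.0/0 clear@0
  + 144.0.0.0/4 (H6) depth=4
  lookup 144.0.0.3: bits 1001 walk d0:-→d1:-→d2:-→d3:-→d4:H6 -> H6
  + 145.228.216.0/23 (H5) depth=23
  lookup 206.40.123.188: bits 11001110001010000111101110111100 walk d0:-→d1:-→d2:-→d3:-→d4:-→d5:-→d6:-→d7:-→d8:-→d9:-→d10:-→d11:-→d12:-→d13:-→d14:-→d15:-→d16:-→d17:-→d18:-→d19:-→d20:-→d21:-→d22:-→d23:-→d24:-→d25:-→d26:-→d27:-→d28:-→d29:-→d30:-→d31:-→d32:H6 -> H6
  lookup 144.3.67.131: bits 1001000 walk d0:-→d1:-→d2:-→d3:-→d4:H6→d5:-→d6:-→d7:- -> H6
  + 0.0.0.0/0 (H4) depth=0
  lookup 4.149.58.103: bits 000 walk d0:H4→d1:-→d2:-→d3:- -> H4
  + 206.40.123.188/32 (H2) depth=32
  + 145.228.217.0/24 (H7) depth=24
  + 145.228.217.0/24 (H3) depth=24
  lookup 206.40.123.188: bits 11001110001010000111101110111100 walk d0:H4→d1:-→d2:-→d3:-→d4:-→d5:-→d6:-→d7:-→d8:-→d9:-→d10:-→d11:-→d12:-→d13:-→d14:-→d15:-→d16:-→d17:-→d18:-→d19:-→d20:-→d21:-→d22:-→d23:-→d24:-→d25:-→d26:-→d27:-→d28:-→d29:-→d30:-→d31:-→d32:H2 -> H2
  lookup 145.228.216.33: bits 10010001111001001101100 walk d0:H4→d1:-→d2:-→d3:-→d4:H6→d5:-→d6:-→d7:-→d8:-→d9:-→d10:-→d11:-→d12:-→d13:-→d14:-→d15:-→d16:-→d17:-→d18:-→d19:-→d20:-→d21:-→d22:-→d23:H5 -> H5
  lookup 206.40.123.188: bits 11001110001010000111101110111100 walk d0:H4→d1:-→d2:-→d3:-→d4:-→d5:-→d6:-→d7:-→d8:-→d9:-→d10:-→d11:-→d12:-→d13:-→d14:-→d15:-→d16:-→d17:-→d18:-→d19:-→d20:-→d21:-→d22:-→d23:-→d24:-→d25:-→d26:-→d27:-→d28:-→d29:-→d30:-→d31:-→d32:H2 -> H2
  + 30.134.41.106/32 (H5) depth=32
  + 151.16.33.224/27 (H7) depth=27
  + 145.228.217.3/32 (H0) depth=32
  + 30.134.41.96/28 (H5) depth=28
  lookup 30.134.41.96: bits 0001111010000110001010010110 walk d0:H4→d1:-→d2:-→d3:-→d4:-→d5:-→d6:-→d7:-→d8:-→d9:-→d10:-→d11:-→d12:-→d13:-→d14:-→d15:-→d16:-→d17:-→d18:-→d19:-→d20:-→d21:-→d22:-→d23:-→d24:-→d25:-→d26:-→d27:-→d28:H5 -> H5
  - 30.134.41.96/28 clear@28
  + 151.0.0.0/8 (H7) depth=8
  + 145.228.217.0/30 (H1) depth=30
  lookup 30.134.41.106: bits 00011110100001100010100101101010 walk d0:H4→d1:-→d2:-→d3:-→d4:-→d5:-→d6:-→d7:-→d8:-→d9:-→d10:-→d11:-→d12:-→d13:-→d14:-→d15:-→d16:-→d17:-→d18:-→d19:-→d20:-→d21:-→d22:-→d23:-→d24:-→d25:-→d26:-→d27:-→d28:-→d29:-→d30:-→d31:-→d32:H5 -> H5
  + 206.40.123.0/24 (H7) depth=24
  + 30.134.41.96/28 (H1) depth=28
  lookup 145.228.216.0: bits 10010001111001001101100 walk d0:H4→d1:-→d2:-→d3:-→d4:H6→d5:-→d6:-→d7:-→d8:-→d9:-→d10:-→d11:-→d12:-→d13:-→d14:-→d15:-→d16:-→d17:-→d18:-→d19:-→d20:-→d21:-→d22:-→d23:H5 -> H5
  lookup 151.16.33.224: bits 100101110001000000100001111 walk d0:H4→d1:-→d2:-→d3:-→d4:H6→d5:-→d6:-→d7:-→d8:H7→d9:-→d10:-→d11:-→d12:-→d13:-→d14:-→d15:-→d16:-→d17:-→d18:-→d19:-→d20:-→d21:-→d22:-→d23:-→d24:-→d25:-→d26:-→d27:H7 -> H7
  lookup 145.228.217.0: bits 100100011110010011011001000000 walk d0:H4→d1:-→d2:-→d3:-→d4:H6→d5:-→d6:-→d7:-→d8:-→d9:-→d10:-→d11:-→d12:-→d13:-→d14:-→d15:-→d16:-→d17:-→d18:-→d19:-→d20:-→d21:-→d22:-→d23:H5→d24:H3→d25:-→d26:-→d27:-→d28:-→d29:-→d30:H1 -> H1
  lookup 145.228.216.0: bits 10010001111001001101100 walk d0:H4→d1:-→d2:-→d3:-→d4:H6→d5:-→d6:-→d7:-→d8:-→d9:-→d10:-→d11:-→d12:-→d13:-→d14:-→d15:-→d16:-→d17:-→d18:-→d19:-→d20:-→d21:-→d22:-→d23:H5 -> H5
  + 151.16.0.0/12 (H0) depth=12
  - 151.16.0.0/12 clear@12
  lookup 145.228.217.3: bits 10010001111001001101100100000011 walk d0:H4→d1:-→d2:-→d3:-→d4:H6→d5:-→d6:-→d7:-→d8:-→d9:-→d10:-→d11:-→d12:-→d13:-→d14:-→d15:-→d16:-→d17:-→d18:-→d19:-→d20:-→d21:-→d22:-→d23:H5→d24:H3→d25:-→d26:-→d27:-→d28:-→d29:-→d30:H1→d31:-→d32:H0 -> H0
  + 0.0.0.0/0 (H7) depth=0

== LOOKUPS ==
["H2","H2","H6","H6","H6","H4","H2","H5","H2","H5","H5","H5","H7","H1","H5","H0"]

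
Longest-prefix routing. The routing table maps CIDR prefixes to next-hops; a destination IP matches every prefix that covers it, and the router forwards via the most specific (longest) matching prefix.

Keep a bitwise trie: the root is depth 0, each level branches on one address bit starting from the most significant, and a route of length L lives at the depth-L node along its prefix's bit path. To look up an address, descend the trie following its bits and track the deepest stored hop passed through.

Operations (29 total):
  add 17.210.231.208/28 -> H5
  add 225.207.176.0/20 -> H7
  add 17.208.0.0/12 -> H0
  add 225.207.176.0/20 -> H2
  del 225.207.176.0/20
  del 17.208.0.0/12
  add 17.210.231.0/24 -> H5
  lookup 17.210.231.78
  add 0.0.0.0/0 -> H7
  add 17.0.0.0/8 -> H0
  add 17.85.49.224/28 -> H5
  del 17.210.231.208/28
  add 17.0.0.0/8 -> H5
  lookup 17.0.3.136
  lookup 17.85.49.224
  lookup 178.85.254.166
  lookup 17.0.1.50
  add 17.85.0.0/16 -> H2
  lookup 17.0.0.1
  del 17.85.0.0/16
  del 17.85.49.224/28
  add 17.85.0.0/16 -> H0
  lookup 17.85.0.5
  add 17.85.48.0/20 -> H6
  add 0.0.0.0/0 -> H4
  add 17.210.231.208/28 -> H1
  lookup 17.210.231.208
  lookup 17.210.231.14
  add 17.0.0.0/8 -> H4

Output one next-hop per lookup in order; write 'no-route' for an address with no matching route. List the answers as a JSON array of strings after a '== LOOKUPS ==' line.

Process each operation:
  + 17.210.231.208/28 (H5) depth=28
  + 225.207.176.0/20 (H7) depth=20
  + 17.208.0.0/12 (H0) depth=12
  + 225.207.176.0/20 (H2) depth=20
  del 225.207.176.0/20 (clear depth 20)
  del 17.208.0.0/12 (clear depth 12)
  + 17.210.231.0/24 (H5) depth=24
  Q 17.210.231.78: descend 000100011101001011100111 ; hops seen [H5] ; pick H5
  + 0.0.0.0/0 (H7) depth=0
  + 17.0.0.0/8 (H0) depth=8
  + 17.85.49.224/28 (H5) depth=28
  del 17.210.231.208/28 (clear depth 28)
  + 17.0.0.0/8 (H5) depth=8
  Q 17.0.3.136: descend 000100010 ; hops seen [H7,H5] ; pick H5
  Q 17.85.49.224: descend 0001000101010101001100011110 ; hops seen [H7,H5,H5] ; pick H5
  Q 178.85.254.166: descend 1 ; hops seen [H7] ; pick H7
  Q 17.0.1.50: descend 000100010 ; hops seen [H7,H5] ; pick H5
  + 17.85.0.0/16 (H2) depth=16
  Q 17.0.0.1: descend 000100010 ; hops seen [H7,H5] ; pick H5
  del 17.85.0.0/16 (clear depth 16)
  del 17.85.49.224/28 (clear depth 28)
  + 17.85.0.0/16 (H0) depth=16
  Q 17.85.0.5: descend 000100010101010100 ; hops seen [H7,H5,H0] ; pick H0
  + 17.85.48.0/20 (H6) depth=20
  + 0.0.0.0/0 (H4) depth=0
  + 17.210.231.208/28 (H1) depth=28
  Q 17.210.231.208: descend 0001000111010010111001111101 ; hops seen [H4,H5,H5,H1] ; pick H1
  Q 17.210.231.14: descend 000100011101001011100111 ; hops seen [H4,H5,H5] ; pick H5
  + 17.0.0.0/8 (H4) depth=8

== LOOKUPS ==
["H5","H5","H5","H7","H5","H5","H0","H1","H5"]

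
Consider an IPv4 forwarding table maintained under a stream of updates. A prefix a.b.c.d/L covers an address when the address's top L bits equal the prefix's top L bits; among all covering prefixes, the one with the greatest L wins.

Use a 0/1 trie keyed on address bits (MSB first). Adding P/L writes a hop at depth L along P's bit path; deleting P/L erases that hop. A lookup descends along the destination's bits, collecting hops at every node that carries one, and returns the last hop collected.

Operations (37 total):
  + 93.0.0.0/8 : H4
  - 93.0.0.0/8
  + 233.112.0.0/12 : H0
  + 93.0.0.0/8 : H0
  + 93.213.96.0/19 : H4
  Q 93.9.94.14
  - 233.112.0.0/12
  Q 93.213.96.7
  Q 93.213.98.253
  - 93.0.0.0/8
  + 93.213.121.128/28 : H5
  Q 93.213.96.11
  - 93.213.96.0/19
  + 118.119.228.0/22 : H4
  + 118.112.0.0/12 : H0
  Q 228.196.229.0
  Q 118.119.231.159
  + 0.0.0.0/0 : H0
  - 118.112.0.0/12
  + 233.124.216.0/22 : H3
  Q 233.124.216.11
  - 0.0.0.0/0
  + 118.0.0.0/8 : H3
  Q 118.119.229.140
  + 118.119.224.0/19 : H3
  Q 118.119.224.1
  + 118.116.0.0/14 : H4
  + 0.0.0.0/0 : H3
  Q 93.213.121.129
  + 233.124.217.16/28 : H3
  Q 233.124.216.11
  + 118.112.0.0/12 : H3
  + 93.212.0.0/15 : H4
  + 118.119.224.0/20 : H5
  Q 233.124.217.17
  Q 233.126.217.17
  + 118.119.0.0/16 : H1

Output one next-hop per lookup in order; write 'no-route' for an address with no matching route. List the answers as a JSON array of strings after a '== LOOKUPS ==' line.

Apply in order:
  + 93.0.0.0/8 (H4) depth=8
  del 93.0.0.0/8 (clear depth 8)
  + 233.112.0.0/12 (H0) depth=12
  + 93.0.0.0/8 (H0) depth=8
  + 93.213.96.0/19 (H4) depth=19
  Q 93.9.94.14: descend 01011101 ; hops seen [H0] ; pick H0
  del 233.112.0.0/12 (clear depth 12)
  Q 93.213.96.7: descend 0101110111010101011 ; hops seen [H0,H4] ; pick H4
  Q 93.213.98.253: descend 0101110111010101011 ; hops seen [H0,H4] ; pick H4
  del 93.0.0.0/8 (clear depth 8)
  + 93.213.121.128/28 (H5) depth=28
  Q 93.213.96.11: descend 0101110111010101011 ; hops seen [H4] ; pick H4
  del 93.213.96.0/19 (clear depth 19)
  + 118.119.228.0/22 (H4) depth=22
  + 118.112.0.0/12 (H0) depth=12
  Q 228.196.229.0: descend 1110 ; hops seen [∅] ; pick no-route
  Q 118.119.231.159: descend 0111011001110111111001 ; hops seen [H0,H4] ; pick H4
  + 0.0.0.0/0 (H0) depth=0
  del 118.112.0.0/12 (clear depth 12)
  + 233.124.216.0/22 (H3) depth=22
  Q 233.124.216.11: descend 1110100101111100110110 ; hops seen [H0,H3] ; pick H3
  del 0.0.0.0/0 (clear depth 0)
  + 118.0.0.0/8 (H3) depth=8
  Q 118.119.229.140: descend 0111011001110111111001 ; hops seen [H3,H4] ; pick H4
  + 118.119.224.0/19 (H3) depth=19
  Q 118.119.224.1: descend 011101100111011111100 ; hops seen [H3,H3] ; pick H3
  + 118.116.0.0/14 (H4) depth=14
  + 0.0.0.0/0 (H3) depth=0
  Q 93.213.121.129: descend 0101110111010101011110011000 ; hops seen [H3,H5] ; pick H5
  + 233.124.217.16/28 (H3) depth=28
  Q 233.124.216.11: descend 11101001011111001101100 ; hops seen [H3,H3] ; pick H3
  + 118.112.0.0/12 (H3) depth=12
  + 93.212.0.0/15 (H4) depth=15
  + 118.119.224.0/20 (H5) depth=20
  Q 233.124.217.17: descend 1110100101111100110110010001 ; hops seen [H3,H3,H3] ; pick H3
  Q 233.126.217.17: descend 11101001011111 ; hops seen [H3] ; pick H3
  + 118.119.0.0/16 (H1) depth=16

== LOOKUPS ==
["H0","H4","H4","H4","no-route","H4","H3","H4","H3","H5","H3","H3","H3"]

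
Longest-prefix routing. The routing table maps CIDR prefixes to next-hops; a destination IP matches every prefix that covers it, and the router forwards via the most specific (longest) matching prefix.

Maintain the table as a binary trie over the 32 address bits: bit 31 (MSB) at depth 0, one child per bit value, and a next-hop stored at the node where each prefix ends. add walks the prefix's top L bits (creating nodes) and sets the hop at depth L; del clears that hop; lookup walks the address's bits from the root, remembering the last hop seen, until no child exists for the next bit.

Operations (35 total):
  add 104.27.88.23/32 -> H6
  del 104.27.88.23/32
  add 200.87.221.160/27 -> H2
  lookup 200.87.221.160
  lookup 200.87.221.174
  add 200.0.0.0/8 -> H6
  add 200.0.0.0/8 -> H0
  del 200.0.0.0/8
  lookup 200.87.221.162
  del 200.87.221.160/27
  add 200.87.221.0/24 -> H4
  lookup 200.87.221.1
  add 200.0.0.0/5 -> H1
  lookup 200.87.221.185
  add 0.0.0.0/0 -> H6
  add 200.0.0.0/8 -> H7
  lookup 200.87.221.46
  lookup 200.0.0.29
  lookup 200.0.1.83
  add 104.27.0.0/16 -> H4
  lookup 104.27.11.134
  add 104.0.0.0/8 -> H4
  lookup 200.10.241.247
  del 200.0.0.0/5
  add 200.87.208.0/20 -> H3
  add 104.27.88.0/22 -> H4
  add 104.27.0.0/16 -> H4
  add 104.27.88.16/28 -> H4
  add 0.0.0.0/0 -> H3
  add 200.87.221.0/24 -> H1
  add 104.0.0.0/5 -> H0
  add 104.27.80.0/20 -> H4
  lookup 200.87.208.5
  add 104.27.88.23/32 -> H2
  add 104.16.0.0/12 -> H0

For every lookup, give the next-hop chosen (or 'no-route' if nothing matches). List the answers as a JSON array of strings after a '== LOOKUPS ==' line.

Trace:
  add 104.27.88.23/32 -> H6 at depth 32
  - 104.27.88.23/32 clear@32
  add 200.87.221.160/27 -> H2 at depth 27
  ? 200.87.221.160  path d0:-→d1:-→d2:-→d3:-→d4:-→d5:-→d6:-→d7:-→d8:-→d9:-→d10:-→d11:-→d12:-→d13:-→d14:-→d15:-→d16:-→d17:-→d18:-→d19:-→d20:-→d21:-→d22:-→d23:-→d24:-→d25:-→d26:-→d27:H2  best=H2
  ? 200.87.221.174  path d0:-→d1:-→d2:-→d3:-→d4:-→d5:-→d6:-→d7:-→d8:-→d9:-→d10:-→d11:-→d12:-→d13:-→d14:-→d15:-→d16:-→d17:-→d18:-→d19:-→d20:-→d21:-→d22:-→d23:-→d24:-→d25:-→d26:-→d27:H2  best=H2
  add 200.0.0.0/8 -> H6 at depth 8
  add 200.0.0.0/8 -> H0 at depth 8
  - 200.0.0.0/8 clear@8
  ? 200.87.221.162  path d0:-→d1:-→d2:-→d3:-→d4:-→d5:-→d6:-→d7:-→d8:-→d9:-→d10:-→d11:-→d12:-→d13:-→d14:-→d15:-→d16:-→d17:-→d18:-→d19:-→d20:-→d21:-→d22:-→d23:-→d24:-→d25:-→d26:-→d27:H2  best=H2
  - 200.87.221.160/27 clear@27
  add 200.87.221.0/24 -> H4 at depth 24
  ? 200.87.221.1  path d0:-→d1:-→d2:-→d3:-→d4:-→d5:-→d6:-→d7:-→d8:-→d9:-→d10:-→d11:-→d12:-→d13:-→d14:-→d15:-→d16:-→d17:-→d18:-→d19:-→d20:-→d21:-→d22:-→d23:-→d24:H4  best=H4
  add 200.0.0.0/5 -> H1 at depth 5
  ? 200.87.221.185  path d0:-→d1:-→d2:-→d3:-→d4:-→d5:H1→d6:-→d7:-→d8:-→d9:-→d10:-→d11:-→d12:-→d13:-→d14:-→d15:-→d16:-→d17:-→d18:-→d19:-→d20:-→d21:-→d22:-→d23:-→d24:H4→d25:-→d26:-→d27:-  best=H4
  add 0.0.0.0/0 -> H6 at depth 0
  add 200.0.0.0/8 -> H7 at depth 8
  ? 200.87.221.46  path d0:H6→d1:-→d2:-→d3:-→d4:-→d5:H1→d6:-→d7:-→d8:H7→d9:-→d10:-→d11:-→d12:-→d13:-→d14:-→d15:-→d16:-→d17:-→d18:-→d19:-→d20:-→d21:-→d22:-→d23:-→d24:H4  best=H4
  ? 200.0.0.29  path d0:H6→d1:-→d2:-→d3:-→d4:-→d5:H1→d6:-→d7:-→d8:H7→d9:-  best=H7
  ? 200.0.1.83  path d0:H6→d1:-→d2:-→d3:-→d4:-→d5:H1→d6:-→d7:-→d8:H7→d9:-  best=H7
  add 104.27.0.0/16 -> H4 at depth 16
  ? 104.27.11.134  path d0:H6→d1:-→d2:-→d3:-→d4:-→d5:-→d6:-→d7:-→d8:-→d9:-→d10:-→d11:-→d12:-→d13:-→d14:-→d15:-→d16:H4→d17:-  best=H4
  add 104.0.0.0/8 -> H4 at depth 8
  ? 200.10.241.247  path d0:H6→d1:-→d2:-→d3:-→d4:-→d5:H1→d6:-→d7:-→d8:H7→d9:-  best=H7
  - 200.0.0.0/5 clear@5
  add 200.87.208.0/20 -> H3 at depth 20
  add 104.27.88.0/22 -> H4 at depth 22
  add 104.27.0.0/16 -> H4 at depth 16
  add 104.27.88.16/28 -> H4 at depth 28
  add 0.0.0.0/0 -> H3 at depth 0
  add 200.87.221.0/24 -> H1 at depth 24
  add 104.0.0.0/5 -> H0 at depth 5
  add 104.27.80.0/20 -> H4 at depth 20
  ? 200.87.208.5  path d0:H3→d1:-→d2:-→d3:-→d4:-→d5:-→d6:-→d7:-→d8:H7→d9:-→d10:-→d11:-→d12:-→d13:-→d14:-→d15:-→d16:-→d17:-→d18:-→d19:-→d20:H3  best=H3
  add 104.27.88.23/32 -> H2 at depth 32
  add 104.16.0.0/12 -> H0 at depth 12

== LOOKUPS ==
["H2","H2","H2","H4","H4","H4","H7","H7","H4","H7","H3"]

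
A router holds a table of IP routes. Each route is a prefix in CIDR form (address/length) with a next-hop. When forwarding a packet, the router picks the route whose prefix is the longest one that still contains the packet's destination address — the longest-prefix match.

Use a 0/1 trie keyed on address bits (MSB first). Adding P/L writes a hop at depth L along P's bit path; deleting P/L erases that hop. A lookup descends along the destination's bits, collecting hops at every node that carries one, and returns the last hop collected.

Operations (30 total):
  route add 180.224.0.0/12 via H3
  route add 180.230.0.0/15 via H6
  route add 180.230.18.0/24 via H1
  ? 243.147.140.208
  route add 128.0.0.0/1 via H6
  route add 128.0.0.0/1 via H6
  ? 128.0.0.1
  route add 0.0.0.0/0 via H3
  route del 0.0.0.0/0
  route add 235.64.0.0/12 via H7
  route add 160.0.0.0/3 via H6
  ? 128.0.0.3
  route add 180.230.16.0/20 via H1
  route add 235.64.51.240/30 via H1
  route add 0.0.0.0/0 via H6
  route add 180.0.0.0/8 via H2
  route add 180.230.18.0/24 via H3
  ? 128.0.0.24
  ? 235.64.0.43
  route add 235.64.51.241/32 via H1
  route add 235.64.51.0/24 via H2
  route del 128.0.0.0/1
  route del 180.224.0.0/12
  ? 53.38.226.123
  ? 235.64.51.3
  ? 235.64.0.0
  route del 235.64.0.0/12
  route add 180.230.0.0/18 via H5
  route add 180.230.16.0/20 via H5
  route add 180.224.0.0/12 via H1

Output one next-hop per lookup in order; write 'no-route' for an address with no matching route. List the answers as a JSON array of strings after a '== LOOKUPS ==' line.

Process each operation:
  + 180.224.0.0/12 (H3) depth=12
  + 180.230.0.0/15 (H6) depth=15
  + 180.230.18.0/24 (H1) depth=24
  Q 243.147.140.208: descend 1 ; hops seen [∅] ; pick no-route
  + 128.0.0.0/1 (H6) depth=1
  + 128.0.0.0/1 (H6) depth=1
  Q 128.0.0.1: descend 10 ; hops seen [H6] ; pick H6
  + 0.0.0.0/0 (H3) depth=0
  del 0.0.0.0/0 (clear depth 0)
  + 235.64.0.0/12 (H7) depth=12
  + 160.0.0.0/3 (H6) depth=3
  Q 128.0.0.3: descend 10 ; hops seen [H6] ; pick H6
  + 180.230.16.0/20 (H1) depth=20
  + 235.64.51.240/30 (H1) depth=30
  + 0.0.0.0/0 (H6) depth=0
  + 180.0.0.0/8 (H2) depth=8
  + 180.230.18.0/24 (H3) depth=24
  Q 128.0.0.24: descend 10 ; hops seen [H6,H6] ; pick H6
  Q 235.64.0.43: descend 111010110100000000 ; hops seen [H6,H6,H7] ; pick H7
  + 235.64.51.241/32 (H1) depth=32
  + 235.64.51.0/24 (H2) depth=24
  del 128.0.0.0/1 (clear depth 1)
  del 180.224.0.0/12 (clear depth 12)
  Q 53.38.226.123: descend ε ; hops seen [H6] ; pick H6
  Q 235.64.51.3: descend 111010110100000000110011 ; hops seen [H6,H7,H2] ; pick H2
  Q 235.64.0.0: descend 111010110100000000 ; hops seen [H6,H7] ; pick H7
  del 235.64.0.0/12 (clear depth 12)
  + 180.230.0.0/18 (H5) depth=18
  + 180.230.16.0/20 (H5) depth=20
  + 180.224.0.0/12 (H1) depth=12

== LOOKUPS ==
["no-route","H6","H6","H6","H7","H6","H2","H7"]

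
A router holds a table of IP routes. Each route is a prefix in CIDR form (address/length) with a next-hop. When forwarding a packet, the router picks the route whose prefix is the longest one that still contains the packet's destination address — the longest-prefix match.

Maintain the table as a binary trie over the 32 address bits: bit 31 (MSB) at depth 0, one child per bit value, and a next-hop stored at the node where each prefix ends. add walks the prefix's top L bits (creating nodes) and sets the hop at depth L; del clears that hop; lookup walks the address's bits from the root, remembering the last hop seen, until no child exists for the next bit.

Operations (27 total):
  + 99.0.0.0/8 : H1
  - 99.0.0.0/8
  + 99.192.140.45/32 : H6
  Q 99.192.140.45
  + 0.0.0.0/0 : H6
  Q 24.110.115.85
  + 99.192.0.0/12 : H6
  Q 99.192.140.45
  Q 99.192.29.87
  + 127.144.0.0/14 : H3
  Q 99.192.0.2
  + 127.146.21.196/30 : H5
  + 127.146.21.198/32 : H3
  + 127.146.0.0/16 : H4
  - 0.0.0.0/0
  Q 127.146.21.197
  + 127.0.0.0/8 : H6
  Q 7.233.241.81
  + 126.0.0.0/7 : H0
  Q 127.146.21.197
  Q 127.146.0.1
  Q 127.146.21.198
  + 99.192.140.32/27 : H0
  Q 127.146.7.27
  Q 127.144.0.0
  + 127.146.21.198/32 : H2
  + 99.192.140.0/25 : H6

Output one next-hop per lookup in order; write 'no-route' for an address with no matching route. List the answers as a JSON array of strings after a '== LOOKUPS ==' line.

Apply in order:
  + 99.0.0.0/8 (H1) depth=8
  del 99.0.0.0/8 (clear depth 8)
  + 99.192.140.45/32 (H6) depth=32
  ? 99.192.140.45  path d0:-→d1:-→d2:-→d3:-→d4:-→d5:-→d6:-→d7:-→d8:-→d9:-→d10:-→d11:-→d12:-→d13:-→d14:-→d15:-→d16:-→d17:-→d18:-→d19:-→d20:-→d21:-→d22:-→d23:-→d24:-→d25:-→d26:-→d27:-→d28:-→d29:-→d30:-→d31:-→d32:H6  best=H6
  + 0.0.0.0/0 (H6) depth=0
  ? 24.110.115.85  path d0:H6→d1:-  best=H6
  + 99.192.0.0/12 (H6) depth=12
  ? 99.192.140.45  path d0:H6→d1:-→d2:-→d3:-→d4:-→d5:-→d6:-→d7:-→d8:-→d9:-→d10:-→d11:-→d12:H6→d13:-→d14:-→d15:-→d16:-→d17:-→d18:-→d19:-→d20:-→d21:-→d22:-→d23:-→d24:-→d25:-→d26:-→d27:-→d28:-→d29:-→d30:-→d31:-→d32:H6  best=H6
  ? 99.192.29.87  path d0:H6→d1:-→d2:-→d3:-→d4:-→d5:-→d6:-→d7:-→d8:-→d9:-→d10:-→d11:-→d12:H6→d13:-→d14:-→d15:-→d16:-  best=H6
  + 127.144.0.0/14 (H3) depth=14
  ? 99.192.0.2  path d0:H6→d1:-→d2:-→d3:-→d4:-→d5:-→d6:-→d7:-→d8:-→d9:-→d10:-→d11:-→d12:H6→d13:-→d14:-→d15:-→d16:-  best=H6
  + 127.146.21.196/30 (H5) depth=30
  + 127.146.21.198/32 (H3) depth=32
  + 127.146.0.0/16 (H4) depth=16
  del 0.0.0.0/0 (clear depth 0)
  ? 127.146.21.197  path d0:-→d1:-→d2:-→d3:-→d4:-→d5:-→d6:-→d7:-→d8:-→d9:-→d10:-→d11:-→d12:-→d13:-→d14:H3→d15:-→d16:H4→d17:-→d18:-→d19:-→d20:-→d21:-→d22:-→d23:-→d24:-→d25:-→d26:-→d27:-→d28:-→d29:-→d30:H5  best=H5
  + 127.0.0.0/8 (H6) depth=8
  ? 7.233.241.81  path d0:-→d1:-  best=no-route
  + 126.0.0.0/7 (H0) depth=7
  ? 127.146.21.197  path d0:-→d1:-→d2:-→d3:-→d4:-→d5:-→d6:-→d7:H0→d8:H6→d9:-→d10:-→d11:-→d12:-→d13:-→d14:H3→d15:-→d16:H4→d17:-→d18:-→d19:-→d20:-→d21:-→d22:-→d23:-→d24:-→d25:-→d26:-→d27:-→d28:-→d29:-→d30:H5  best=H5
  ? 127.146.0.1  path d0:-→d1:-→d2:-→d3:-→d4:-→d5:-→d6:-→d7:H0→d8:H6→d9:-→d10:-→d11:-→d12:-→d13:-→d14:H3→d15:-→d16:H4→d17:-→d18:-→d19:-  best=H4
  ? 127.146.21.198  path d0:-→d1:-→d2:-→d3:-→d4:-→d5:-→d6:-→d7:H0→d8:H6→d9:-→d10:-→d11:-→d12:-→d13:-→d14:H3→d15:-→d16:H4→d17:-→d18:-→d19:-→d20:-→d21:-→d22:-→d23:-→d24:-→d25:-→d26:-→d27:-→d28:-→d29:-→d30:H5→d31:-→d32:H3  best=H3
  + 99.192.140.32/27 (H0) depth=27
  ? 127.146.7.27  path d0:-→d1:-→d2:-→d3:-→d4:-→d5:-→d6:-→d7:H0→d8:H6→d9:-→d10:-→d11:-→d12:-→d13:-→d14:H3→d15:-→d16:H4→d17:-→d18:-→d19:-  best=H4
  ? 127.144.0.0  path d0:-→d1:-→d2:-→d3:-→d4:-→d5:-→d6:-→d7:H0→d8:H6→d9:-→d10:-→d11:-→d12:-→d13:-→d14:H3  best=H3
  + 127.146.21.198/32 (H2) depth=32
  + 99.192.140.0/25 (H6) depth=25

== LOOKUPS ==
["H6","H6","H6","H6","H6","H5","no-route","H5","H4","H3","H4","H3"]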